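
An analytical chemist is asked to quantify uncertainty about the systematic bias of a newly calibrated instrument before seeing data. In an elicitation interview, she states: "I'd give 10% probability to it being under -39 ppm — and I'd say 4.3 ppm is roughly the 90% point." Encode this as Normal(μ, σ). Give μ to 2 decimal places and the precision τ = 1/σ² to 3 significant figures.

μ = -17.35, τ = 0.0035

For Normal(μ,σ), the p-quantile is μ + z_p·σ. Here z_{0.1} = -1.282, z_{0.9} = 1.282.
So -39 = μ − 1.282σ and 4.3 = μ + 1.282σ.
Subtracting: σ = (4.3 − -39)/(1.282 − (-1.282)) = 16.89.
Then μ = -39 − (-1.282)·16.89 = -17.35.
Precision τ = 1/σ² = 1/16.89² = 0.0035.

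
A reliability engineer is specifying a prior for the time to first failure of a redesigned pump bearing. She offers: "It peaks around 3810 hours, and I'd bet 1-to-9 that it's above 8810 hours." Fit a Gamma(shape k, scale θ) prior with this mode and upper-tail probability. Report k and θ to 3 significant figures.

Gamma(k,θ) with k>1 has mode (k−1)θ, so θ = 3810/(k−1).
Need P(X < 8810) = 0.9 with θ tied to k this way. Start at k = 2, θ = 3810: P(X<8810) ≈ 0.672.
Too low — raise k to concentrate. Iterating converges to k ≈ 3.74.
Then θ = 3810/(3.74−1) ≈ 1390.

k ≈ 3.74, θ ≈ 1390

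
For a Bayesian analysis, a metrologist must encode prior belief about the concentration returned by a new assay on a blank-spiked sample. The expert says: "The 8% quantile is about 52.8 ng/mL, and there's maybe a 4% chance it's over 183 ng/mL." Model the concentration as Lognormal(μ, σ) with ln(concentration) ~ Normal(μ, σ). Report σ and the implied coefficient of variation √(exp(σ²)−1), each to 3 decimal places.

σ ≈ 0.394, CV ≈ 0.410

If T ~ Lognormal(μ,σ) then ln T ~ Normal(μ,σ), so the p-quantile of ln T is μ + z_p·σ.
ln(52.8) = 3.967 and ln(183) = 5.209; z_{0.08} = -1.405, z_{0.96} = 1.751.
σ = (5.209 − 3.967)/(1.751 − (-1.405)) = 0.394.
μ = 3.967 − (-1.405)·0.394 = 4.520.
CV = √(exp(σ²)−1) = √(exp(0.1551)−1) = 0.410.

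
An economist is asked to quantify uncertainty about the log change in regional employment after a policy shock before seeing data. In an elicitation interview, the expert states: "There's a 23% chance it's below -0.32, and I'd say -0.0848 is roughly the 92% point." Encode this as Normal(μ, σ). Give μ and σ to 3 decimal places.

The p-quantile of Normal(μ,σ) is μ + z_p·σ, with z_{0.23} = -0.7388 and z_{0.92} = 1.405.
Eliminate σ: μ = (z₂·x₁ − z₁·x₂)/(z₂ − z₁) = (1.405·-0.32 − (-0.7388)·-0.0848)/2.144 = -0.239.
Then σ = (x₂ − x₁)/(z₂ − z₁) = (-0.0848 − -0.32)/2.144 = 0.110.

μ = -0.239, σ = 0.110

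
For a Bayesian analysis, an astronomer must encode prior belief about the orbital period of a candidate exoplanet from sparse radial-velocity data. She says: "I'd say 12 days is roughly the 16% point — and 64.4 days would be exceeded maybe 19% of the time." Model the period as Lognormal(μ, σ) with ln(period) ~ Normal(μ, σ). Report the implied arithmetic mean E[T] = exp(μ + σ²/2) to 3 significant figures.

E[T] ≈ 43.8 days

If T ~ Lognormal(μ,σ) then ln T ~ Normal(μ,σ), so the p-quantile of ln T is μ + z_p·σ.
ln(12) = 2.485 and ln(64.4) = 4.165; z_{0.16} = -0.9945, z_{0.81} = 0.8779.
σ = (4.165 − 2.485)/(0.8779 − (-0.9945)) = 0.897.
μ = 2.485 − (-0.9945)·0.897 = 3.377.
E[T] = exp(μ + σ²/2) = exp(3.377 + 0.4026) = 43.8 days.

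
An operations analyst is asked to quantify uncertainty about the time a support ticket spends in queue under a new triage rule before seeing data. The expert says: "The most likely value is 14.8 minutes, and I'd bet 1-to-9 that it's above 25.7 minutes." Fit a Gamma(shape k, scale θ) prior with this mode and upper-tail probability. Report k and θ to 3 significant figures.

Gamma(k,θ) with k>1 has mode (k−1)θ, so θ = 14.8/(k−1).
Need P(X < 25.7) = 0.9 with θ tied to k this way. Start at k = 2, θ = 14.8: P(X<25.7) ≈ 0.518.
Too low — raise k to concentrate. Iterating converges to k ≈ 7.23.
Then θ = 14.8/(7.23−1) ≈ 2.38.

k ≈ 7.23, θ ≈ 2.38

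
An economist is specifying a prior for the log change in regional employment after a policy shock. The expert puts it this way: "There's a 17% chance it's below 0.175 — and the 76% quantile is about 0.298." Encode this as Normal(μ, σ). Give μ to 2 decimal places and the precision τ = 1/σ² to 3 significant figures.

μ = 0.25, τ = 182

For Normal(μ,σ), the p-quantile is μ + z_p·σ. Here z_{0.17} = -0.9542, z_{0.76} = 0.7063.
So 0.175 = μ − 0.9542σ and 0.298 = μ + 0.7063σ.
Subtracting: σ = (0.298 − 0.175)/(0.7063 − (-0.9542)) = 0.07.
Then μ = 0.175 − (-0.9542)·0.07 = 0.25.
Precision τ = 1/σ² = 1/0.07408² = 182.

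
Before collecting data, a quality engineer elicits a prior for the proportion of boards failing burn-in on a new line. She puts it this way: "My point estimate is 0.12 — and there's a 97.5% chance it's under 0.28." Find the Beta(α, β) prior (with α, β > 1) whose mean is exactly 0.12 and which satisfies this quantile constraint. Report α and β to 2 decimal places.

With mean 0.12 fixed, write α = 0.12s, β = 0.88s where s = α+β.
Need P(θ < 0.28) = 0.975 under Beta(0.12s, 0.88s). Normal approximation: (q−m)/√(m(1−m)/s) ≈ z_{0.975} = 1.96, so s ≈ 0.12·0.88·(1.96)²/(0.28−0.12)² = 15.8.
At s = 15.8: P(θ<0.28) ≈ 0.956. Adjusting to match 0.975 gives s ≈ 22.25.
So α = 0.12·22.25 ≈ 2.67, β = 0.88·22.25 ≈ 19.58.

α ≈ 2.67, β ≈ 19.58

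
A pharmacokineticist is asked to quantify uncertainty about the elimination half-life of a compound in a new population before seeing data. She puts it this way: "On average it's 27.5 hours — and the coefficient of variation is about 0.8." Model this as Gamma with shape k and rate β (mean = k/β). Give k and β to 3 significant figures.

k ≈ 1.56, β ≈ 0.0568

For Gamma(k, rate β): mean = k/β, variance = k/β², so CV = 1/√k.
CV = 0.8, hence k = 1/CV² = 1.56.
Then β = k/mean = 1.56/27.5 = 0.0568.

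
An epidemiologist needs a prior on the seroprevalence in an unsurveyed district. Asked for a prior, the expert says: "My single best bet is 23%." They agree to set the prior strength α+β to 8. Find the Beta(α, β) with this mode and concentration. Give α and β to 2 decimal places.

α = 2.38, β = 5.62

For α,β > 1 the Beta mode is (α−1)/(α+β−2). With α+β = 8, the mode is (α−1)/6.
Set (α−1)/6 = 0.23 → α = 1 + 0.23·6 = 2.38.
β = 8 − α = 5.62.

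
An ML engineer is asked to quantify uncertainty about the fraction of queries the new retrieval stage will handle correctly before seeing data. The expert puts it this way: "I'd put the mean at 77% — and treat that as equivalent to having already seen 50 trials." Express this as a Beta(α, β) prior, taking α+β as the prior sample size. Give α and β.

Under the effective-sample-size interpretation, Beta(α, β) has prior mean α/(α+β) and prior sample size α+β.
So α+β = 50 and α/(α+β) = 0.77, giving α = 0.77·50 = 38.5 and β = 50 − 38.5 = 11.5.

α = 38.5, β = 11.5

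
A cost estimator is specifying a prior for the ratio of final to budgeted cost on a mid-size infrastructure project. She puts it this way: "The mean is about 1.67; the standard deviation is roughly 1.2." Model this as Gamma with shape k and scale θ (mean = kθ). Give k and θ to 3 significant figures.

For Gamma(k, scale θ): mean = kθ, variance = kθ², so CV = 1/√k.
CV = SD/mean = 1.2/1.67 = 0.7186, hence k = 1/CV² = 1.94.
Then θ = mean/k = 1.67/1.94 = 0.862.

k ≈ 1.94, θ ≈ 0.862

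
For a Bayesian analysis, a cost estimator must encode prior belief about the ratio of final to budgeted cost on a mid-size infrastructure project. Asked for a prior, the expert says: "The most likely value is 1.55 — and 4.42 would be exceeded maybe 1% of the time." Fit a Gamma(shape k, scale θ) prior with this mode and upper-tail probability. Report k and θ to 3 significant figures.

k ≈ 5.15, θ ≈ 0.374

Gamma(k,θ) with k>1 has mode (k−1)θ, so θ = 1.55/(k−1).
Need P(X < 4.42) = 0.99 with θ tied to k this way. Start at k = 2, θ = 1.55: P(X<4.42) ≈ 0.778.
Too low — raise k to concentrate. Iterating converges to k ≈ 5.15.
Then θ = 1.55/(5.15−1) ≈ 0.374.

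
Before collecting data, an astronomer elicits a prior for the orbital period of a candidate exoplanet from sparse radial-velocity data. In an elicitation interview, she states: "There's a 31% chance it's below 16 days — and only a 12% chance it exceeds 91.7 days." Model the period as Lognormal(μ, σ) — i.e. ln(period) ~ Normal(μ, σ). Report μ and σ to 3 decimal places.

If T ~ Lognormal(μ,σ) then ln T ~ Normal(μ,σ), so the p-quantile of ln T is μ + z_p·σ.
ln(16) = 2.773 and ln(91.7) = 4.519; z_{0.31} = -0.4959, z_{0.88} = 1.175.
σ = (4.519 − 2.773)/(1.175 − (-0.4959)) = 1.045.
μ = 2.773 − (-0.4959)·1.045 = 3.291.

μ ≈ 3.291, σ ≈ 1.045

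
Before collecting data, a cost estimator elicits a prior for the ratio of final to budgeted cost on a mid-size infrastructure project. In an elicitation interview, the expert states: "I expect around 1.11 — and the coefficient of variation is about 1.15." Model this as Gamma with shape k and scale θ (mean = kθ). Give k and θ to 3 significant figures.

k ≈ 0.756, θ ≈ 1.47

For Gamma(k, scale θ): mean = kθ, variance = kθ², so CV = 1/√k.
CV = 1.15, hence k = 1/CV² = 0.756.
Then θ = mean/k = 1.11/0.756 = 1.47.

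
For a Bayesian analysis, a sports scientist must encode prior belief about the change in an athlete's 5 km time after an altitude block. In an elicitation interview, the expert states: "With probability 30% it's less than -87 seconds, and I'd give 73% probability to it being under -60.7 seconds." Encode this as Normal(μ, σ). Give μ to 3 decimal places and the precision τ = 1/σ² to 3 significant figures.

μ = -74.872, τ = 0.00187

The p-quantile of Normal(μ,σ) is μ + z_p·σ, with z_{0.3} = -0.5244 and z_{0.73} = 0.6128.
Eliminate σ: μ = (z₂·x₁ − z₁·x₂)/(z₂ − z₁) = (0.6128·-87 − (-0.5244)·-60.7)/1.137 = -74.872.
Then σ = (x₂ − x₁)/(z₂ − z₁) = (-60.7 − -87)/1.137 = 23.127.
Precision τ = 1/σ² = 1/23.13² = 0.00187.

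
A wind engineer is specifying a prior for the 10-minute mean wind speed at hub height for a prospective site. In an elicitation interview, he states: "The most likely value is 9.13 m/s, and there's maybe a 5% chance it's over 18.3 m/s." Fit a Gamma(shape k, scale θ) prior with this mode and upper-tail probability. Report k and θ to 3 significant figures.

k ≈ 6.73, θ ≈ 1.59

Gamma(k,θ) with k>1 has mode (k−1)θ, so θ = 9.13/(k−1).
Need P(X < 18.3) = 0.95 with θ tied to k this way. Start at k = 2, θ = 9.13: P(X<18.3) ≈ 0.595.
Too low — raise k to concentrate. Iterating converges to k ≈ 6.73.
Then θ = 9.13/(6.73−1) ≈ 1.59.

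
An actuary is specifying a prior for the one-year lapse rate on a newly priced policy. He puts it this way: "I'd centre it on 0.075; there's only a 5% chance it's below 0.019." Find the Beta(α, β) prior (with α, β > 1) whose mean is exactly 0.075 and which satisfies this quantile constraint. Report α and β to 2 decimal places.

α ≈ 2.65, β ≈ 32.63

With mean 0.075 fixed, write α = 0.075s, β = 0.925s where s = α+β.
Need P(θ < 0.019) = 0.05 under Beta(0.075s, 0.925s). Normal approximation: (q−m)/√(m(1−m)/s) ≈ z_{0.05} = -1.64, so s ≈ 0.075·0.925·(-1.64)²/(0.019−0.075)² = 59.9.
At s = 59.9: P(θ<0.019) ≈ 0.012. Adjusting to match 0.05 gives s ≈ 35.27.
So α = 0.075·35.27 ≈ 2.65, β = 0.925·35.27 ≈ 32.63.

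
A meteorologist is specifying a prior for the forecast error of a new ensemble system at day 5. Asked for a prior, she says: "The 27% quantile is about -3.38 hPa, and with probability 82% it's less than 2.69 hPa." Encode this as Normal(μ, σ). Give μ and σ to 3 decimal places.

The p-quantile of Normal(μ,σ) is μ + z_p·σ, with z_{0.27} = -0.6128 and z_{0.82} = 0.9154.
Eliminate σ: μ = (z₂·x₁ − z₁·x₂)/(z₂ − z₁) = (0.9154·-3.38 − (-0.6128)·2.69)/1.528 = -0.946.
Then σ = (x₂ − x₁)/(z₂ − z₁) = (2.69 − -3.38)/1.528 = 3.972.

μ = -0.946, σ = 3.972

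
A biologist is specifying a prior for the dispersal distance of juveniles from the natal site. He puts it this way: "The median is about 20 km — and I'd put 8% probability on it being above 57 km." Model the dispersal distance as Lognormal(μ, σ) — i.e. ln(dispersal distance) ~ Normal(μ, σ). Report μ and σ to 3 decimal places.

μ ≈ 2.996, σ ≈ 0.745

If T ~ Lognormal(μ,σ) then ln T ~ Normal(μ,σ), so the p-quantile of ln T is μ + z_p·σ.
ln(20) = 2.996 and ln(57) = 4.043; z_{0.5} = 0, z_{0.92} = 1.405.
σ = (4.043 − 2.996)/(1.405 − (0)) = 0.745.
μ = 2.996 − (0)·0.745 = 2.996.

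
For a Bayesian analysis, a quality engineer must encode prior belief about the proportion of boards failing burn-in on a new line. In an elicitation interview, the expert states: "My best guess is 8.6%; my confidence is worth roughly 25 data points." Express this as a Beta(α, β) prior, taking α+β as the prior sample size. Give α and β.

α = 2.15, β = 22.85

Under the effective-sample-size interpretation, Beta(α, β) has prior mean α/(α+β) and prior sample size α+β.
So α+β = 25 and α/(α+β) = 0.086, giving α = 0.086·25 = 2.15 and β = 25 − 2.15 = 22.85.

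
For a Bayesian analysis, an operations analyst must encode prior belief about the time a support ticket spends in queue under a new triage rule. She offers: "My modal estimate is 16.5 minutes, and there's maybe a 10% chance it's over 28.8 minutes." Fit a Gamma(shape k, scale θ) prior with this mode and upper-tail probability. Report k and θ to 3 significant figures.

Gamma(k,θ) with k>1 has mode (k−1)θ, so θ = 16.5/(k−1).
Need P(X < 28.8) = 0.9 with θ tied to k this way. Start at k = 2, θ = 16.5: P(X<28.8) ≈ 0.521.
Too low — raise k to concentrate. Iterating converges to k ≈ 7.12.
Then θ = 16.5/(7.12−1) ≈ 2.7.

k ≈ 7.12, θ ≈ 2.7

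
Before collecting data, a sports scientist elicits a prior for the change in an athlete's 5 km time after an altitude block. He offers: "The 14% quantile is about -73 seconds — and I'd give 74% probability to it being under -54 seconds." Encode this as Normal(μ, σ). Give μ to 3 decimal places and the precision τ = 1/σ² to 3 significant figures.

μ = -61.092, τ = 0.00823

The p-quantile of Normal(μ,σ) is μ + z_p·σ, with z_{0.14} = -1.08 and z_{0.74} = 0.6433.
Eliminate σ: μ = (z₂·x₁ − z₁·x₂)/(z₂ − z₁) = (0.6433·-73 − (-1.08)·-54)/1.724 = -61.092.
Then σ = (x₂ − x₁)/(z₂ − z₁) = (-54 − -73)/1.724 = 11.023.
Precision τ = 1/σ² = 1/11.02² = 0.00823.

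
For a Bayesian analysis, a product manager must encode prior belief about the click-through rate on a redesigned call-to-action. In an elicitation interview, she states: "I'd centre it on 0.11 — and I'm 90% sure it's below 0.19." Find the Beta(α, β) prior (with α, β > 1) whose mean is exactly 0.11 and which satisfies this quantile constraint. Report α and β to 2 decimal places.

With mean 0.11 fixed, write α = 0.11s, β = 0.89s where s = α+β.
Need P(θ < 0.19) = 0.9 under Beta(0.11s, 0.89s). Normal approximation: (q−m)/√(m(1−m)/s) ≈ z_{0.9} = 1.28, so s ≈ 0.11·0.89·(1.28)²/(0.19−0.11)² = 25.1.
At s = 25.1: P(θ<0.19) ≈ 0.893. Adjusting to match 0.9 gives s ≈ 27.34.
So α = 0.11·27.34 ≈ 3.01, β = 0.89·27.34 ≈ 24.34.

α ≈ 3.01, β ≈ 24.34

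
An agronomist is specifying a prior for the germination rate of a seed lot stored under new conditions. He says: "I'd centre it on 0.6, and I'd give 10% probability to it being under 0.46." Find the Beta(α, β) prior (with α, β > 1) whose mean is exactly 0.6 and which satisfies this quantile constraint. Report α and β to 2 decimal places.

With mean 0.6 fixed, write α = 0.6s, β = 0.4s where s = α+β.
Need P(θ < 0.46) = 0.1 under Beta(0.6s, 0.4s). Normal approximation: (q−m)/√(m(1−m)/s) ≈ z_{0.1} = -1.28, so s ≈ 0.6·0.4·(-1.28)²/(0.46−0.6)² = 20.1.
At s = 20.1: P(θ<0.46) ≈ 0.101. Adjusting to match 0.1 gives s ≈ 20.38.
So α = 0.6·20.38 ≈ 12.23, β = 0.4·20.38 ≈ 8.15.

α ≈ 12.23, β ≈ 8.15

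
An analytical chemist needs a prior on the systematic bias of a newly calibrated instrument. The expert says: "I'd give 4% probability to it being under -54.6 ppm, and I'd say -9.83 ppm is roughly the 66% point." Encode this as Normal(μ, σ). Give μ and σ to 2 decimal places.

μ = -18.37, σ = 20.70

For Normal(μ,σ), the p-quantile is μ + z_p·σ. Here z_{0.04} = -1.751, z_{0.66} = 0.4125.
So -54.6 = μ − 1.751σ and -9.83 = μ + 0.4125σ.
Subtracting: σ = (-9.83 − -54.6)/(0.4125 − (-1.751)) = 20.70.
Then μ = -54.6 − (-1.751)·20.70 = -18.37.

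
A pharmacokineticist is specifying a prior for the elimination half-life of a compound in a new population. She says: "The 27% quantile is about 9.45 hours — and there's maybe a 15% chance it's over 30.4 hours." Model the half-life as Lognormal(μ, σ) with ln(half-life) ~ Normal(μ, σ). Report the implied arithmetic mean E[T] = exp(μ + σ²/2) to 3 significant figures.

E[T] ≈ 18.7 hours

If T ~ Lognormal(μ,σ) then ln T ~ Normal(μ,σ), so the p-quantile of ln T is μ + z_p·σ.
ln(9.45) = 2.246 and ln(30.4) = 3.414; z_{0.27} = -0.6128, z_{0.85} = 1.036.
σ = (3.414 − 2.246)/(1.036 − (-0.6128)) = 0.708.
μ = 2.246 − (-0.6128)·0.708 = 2.680.
E[T] = exp(μ + σ²/2) = exp(2.680 + 0.2510) = 18.7 hours.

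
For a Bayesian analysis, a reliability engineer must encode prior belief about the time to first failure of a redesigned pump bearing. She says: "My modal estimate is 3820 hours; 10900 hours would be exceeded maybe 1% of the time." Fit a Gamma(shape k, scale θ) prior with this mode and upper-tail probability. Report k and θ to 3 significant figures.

k ≈ 5.14, θ ≈ 922

Gamma(k,θ) with k>1 has mode (k−1)θ, so θ = 3820/(k−1).
Need P(X < 10900) = 0.99 with θ tied to k this way. Start at k = 2, θ = 3820: P(X<10900) ≈ 0.778.
Too low — raise k to concentrate. Iterating converges to k ≈ 5.14.
Then θ = 3820/(5.14−1) ≈ 922.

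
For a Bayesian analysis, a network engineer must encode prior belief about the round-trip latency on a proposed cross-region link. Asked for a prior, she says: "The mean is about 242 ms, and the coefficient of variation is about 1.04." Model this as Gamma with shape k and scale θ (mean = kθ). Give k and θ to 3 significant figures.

k ≈ 0.925, θ ≈ 262

For Gamma(k, scale θ): mean = kθ, variance = kθ², so CV = 1/√k.
CV = 1.04, hence k = 1/CV² = 0.925.
Then θ = mean/k = 242/0.925 = 262.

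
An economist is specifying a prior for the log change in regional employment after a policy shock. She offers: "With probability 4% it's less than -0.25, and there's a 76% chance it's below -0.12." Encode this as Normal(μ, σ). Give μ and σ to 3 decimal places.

The p-quantile of Normal(μ,σ) is μ + z_p·σ, with z_{0.04} = -1.751 and z_{0.76} = 0.7063.
Eliminate σ: μ = (z₂·x₁ − z₁·x₂)/(z₂ − z₁) = (0.7063·-0.25 − (-1.751)·-0.12)/2.457 = -0.157.
Then σ = (x₂ − x₁)/(z₂ − z₁) = (-0.12 − -0.25)/2.457 = 0.053.

μ = -0.157, σ = 0.053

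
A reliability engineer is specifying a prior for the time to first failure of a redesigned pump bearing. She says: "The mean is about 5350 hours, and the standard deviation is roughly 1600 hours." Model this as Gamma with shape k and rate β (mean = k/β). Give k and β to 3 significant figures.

k ≈ 11.2, β ≈ 0.00209

For Gamma(k, rate β): mean = k/β, variance = k/β², so CV = 1/√k.
CV = SD/mean = 1600/5350 = 0.2991, hence k = 1/CV² = 11.2.
Then β = k/mean = 11.2/5350 = 0.00209.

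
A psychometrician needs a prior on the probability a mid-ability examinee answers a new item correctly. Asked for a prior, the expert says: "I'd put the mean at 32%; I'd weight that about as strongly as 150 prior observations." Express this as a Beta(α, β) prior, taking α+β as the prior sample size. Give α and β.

α = 48, β = 102

Under the effective-sample-size interpretation, Beta(α, β) has prior mean α/(α+β) and prior sample size α+β.
So α+β = 150 and α/(α+β) = 0.32, giving α = 0.32·150 = 48 and β = 150 − 48 = 102.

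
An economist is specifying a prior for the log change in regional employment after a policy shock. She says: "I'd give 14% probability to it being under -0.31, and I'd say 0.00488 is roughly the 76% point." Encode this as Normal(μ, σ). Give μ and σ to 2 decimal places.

μ = -0.12, σ = 0.18

For Normal(μ,σ), the p-quantile is μ + z_p·σ. Here z_{0.14} = -1.08, z_{0.76} = 0.7063.
So -0.31 = μ − 1.08σ and 0.00488 = μ + 0.7063σ.
Subtracting: σ = (0.00488 − -0.31)/(0.7063 − (-1.08)) = 0.18.
Then μ = -0.31 − (-1.08)·0.18 = -0.12.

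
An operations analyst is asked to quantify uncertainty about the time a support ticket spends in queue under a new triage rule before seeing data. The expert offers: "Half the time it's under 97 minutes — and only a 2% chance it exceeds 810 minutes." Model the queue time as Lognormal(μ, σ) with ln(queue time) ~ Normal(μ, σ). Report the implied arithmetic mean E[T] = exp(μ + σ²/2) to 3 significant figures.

E[T] ≈ 165 minutes

If T ~ Lognormal(μ,σ) then ln T ~ Normal(μ,σ), so the p-quantile of ln T is μ + z_p·σ.
ln(97) = 4.575 and ln(810) = 6.697; z_{0.5} = 0, z_{0.98} = 2.054.
σ = (6.697 − 4.575)/(2.054 − (0)) = 1.033.
μ = 4.575 − (0)·1.033 = 4.575.
E[T] = exp(μ + σ²/2) = exp(4.575 + 0.5339) = 165 minutes.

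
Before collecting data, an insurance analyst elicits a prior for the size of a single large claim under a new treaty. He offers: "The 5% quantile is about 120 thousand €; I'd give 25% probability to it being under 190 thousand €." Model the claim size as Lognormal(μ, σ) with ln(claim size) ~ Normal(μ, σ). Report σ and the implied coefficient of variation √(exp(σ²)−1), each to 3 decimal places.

If T ~ Lognormal(μ,σ) then ln T ~ Normal(μ,σ), so the p-quantile of ln T is μ + z_p·σ.
ln(120) = 4.787 and ln(190) = 5.247; z_{0.05} = -1.645, z_{0.25} = -0.6745.
σ = (5.247 − 4.787)/(-0.6745 − (-1.645)) = 0.474.
μ = 4.787 − (-1.645)·0.474 = 5.566.
CV = √(exp(σ²)−1) = √(exp(0.2243)−1) = 0.501.

σ ≈ 0.474, CV ≈ 0.501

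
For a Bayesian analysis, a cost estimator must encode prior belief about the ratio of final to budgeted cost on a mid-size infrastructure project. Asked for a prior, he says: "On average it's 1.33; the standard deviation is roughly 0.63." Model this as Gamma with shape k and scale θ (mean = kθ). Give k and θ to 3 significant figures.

k ≈ 4.46, θ ≈ 0.298

For Gamma(k, scale θ): mean = kθ, variance = kθ², so CV = 1/√k.
CV = SD/mean = 0.63/1.33 = 0.4737, hence k = 1/CV² = 4.46.
Then θ = mean/k = 1.33/4.46 = 0.298.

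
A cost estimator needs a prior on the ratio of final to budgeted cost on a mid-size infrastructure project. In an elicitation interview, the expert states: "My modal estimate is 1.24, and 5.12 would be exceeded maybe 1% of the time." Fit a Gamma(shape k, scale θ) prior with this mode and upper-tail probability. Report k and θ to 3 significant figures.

Gamma(k,θ) with k>1 has mode (k−1)θ, so θ = 1.24/(k−1).
Need P(X < 5.12) = 0.99 with θ tied to k this way. Start at k = 2, θ = 1.24: P(X<5.12) ≈ 0.917.
Too low — raise k to concentrate. Iterating converges to k ≈ 3.06.
Then θ = 1.24/(3.06−1) ≈ 0.602.

k ≈ 3.06, θ ≈ 0.602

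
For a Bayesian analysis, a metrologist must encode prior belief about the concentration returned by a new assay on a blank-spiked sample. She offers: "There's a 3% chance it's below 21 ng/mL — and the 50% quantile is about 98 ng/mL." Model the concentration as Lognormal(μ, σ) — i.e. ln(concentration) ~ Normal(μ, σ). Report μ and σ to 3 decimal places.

If T ~ Lognormal(μ,σ) then ln T ~ Normal(μ,σ), so the p-quantile of ln T is μ + z_p·σ.
ln(21) = 3.045 and ln(98) = 4.585; z_{0.03} = -1.881, z_{0.5} = 0.
σ = (4.585 − 3.045)/(0 − (-1.881)) = 0.819.
μ = 3.045 − (-1.881)·0.819 = 4.585.

μ ≈ 4.585, σ ≈ 0.819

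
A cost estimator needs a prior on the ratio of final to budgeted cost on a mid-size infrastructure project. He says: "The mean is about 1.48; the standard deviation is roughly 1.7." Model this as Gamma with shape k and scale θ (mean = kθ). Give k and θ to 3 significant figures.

k ≈ 0.758, θ ≈ 1.95

For Gamma(k, scale θ): mean = kθ, variance = kθ², so CV = 1/√k.
CV = SD/mean = 1.7/1.48 = 1.149, hence k = 1/CV² = 0.758.
Then θ = mean/k = 1.48/0.758 = 1.95.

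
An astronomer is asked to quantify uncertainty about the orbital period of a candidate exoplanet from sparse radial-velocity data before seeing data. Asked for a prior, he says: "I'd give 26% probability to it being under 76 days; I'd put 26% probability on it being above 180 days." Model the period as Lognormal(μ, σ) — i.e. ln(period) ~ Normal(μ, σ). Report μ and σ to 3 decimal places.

μ ≈ 4.762, σ ≈ 0.670

If T ~ Lognormal(μ,σ) then ln T ~ Normal(μ,σ), so the p-quantile of ln T is μ + z_p·σ.
ln(76) = 4.331 and ln(180) = 5.193; z_{0.26} = -0.6433, z_{0.74} = 0.6433.
σ = (5.193 − 4.331)/(0.6433 − (-0.6433)) = 0.670.
μ = 4.331 − (-0.6433)·0.670 = 4.762.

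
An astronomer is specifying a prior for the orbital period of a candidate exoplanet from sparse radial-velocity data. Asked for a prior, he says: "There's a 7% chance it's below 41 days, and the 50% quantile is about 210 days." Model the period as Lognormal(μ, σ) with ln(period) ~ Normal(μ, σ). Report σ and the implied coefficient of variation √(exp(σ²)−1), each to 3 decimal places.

σ ≈ 1.107, CV ≈ 1.551

If T ~ Lognormal(μ,σ) then ln T ~ Normal(μ,σ), so the p-quantile of ln T is μ + z_p·σ.
ln(41) = 3.714 and ln(210) = 5.347; z_{0.07} = -1.476, z_{0.5} = 0.
σ = (5.347 − 3.714)/(0 − (-1.476)) = 1.107.
μ = 3.714 − (-1.476)·1.107 = 5.347.
CV = √(exp(σ²)−1) = √(exp(1.2252)−1) = 1.551.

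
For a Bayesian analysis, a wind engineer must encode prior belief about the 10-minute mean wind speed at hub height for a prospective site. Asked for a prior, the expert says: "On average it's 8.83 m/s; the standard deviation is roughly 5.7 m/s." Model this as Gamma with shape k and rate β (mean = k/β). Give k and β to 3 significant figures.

For Gamma(k, rate β): mean = k/β, variance = k/β², so CV = 1/√k.
CV = SD/mean = 5.7/8.83 = 0.6455, hence k = 1/CV² = 2.4.
Then β = k/mean = 2.4/8.83 = 0.272.

k ≈ 2.4, β ≈ 0.272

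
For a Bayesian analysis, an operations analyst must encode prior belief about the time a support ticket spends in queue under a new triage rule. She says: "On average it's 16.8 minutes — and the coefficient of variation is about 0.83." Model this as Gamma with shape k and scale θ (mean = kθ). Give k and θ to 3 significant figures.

k ≈ 1.45, θ ≈ 11.6

For Gamma(k, scale θ): mean = kθ, variance = kθ², so CV = 1/√k.
CV = 0.83, hence k = 1/CV² = 1.45.
Then θ = mean/k = 16.8/1.45 = 11.6.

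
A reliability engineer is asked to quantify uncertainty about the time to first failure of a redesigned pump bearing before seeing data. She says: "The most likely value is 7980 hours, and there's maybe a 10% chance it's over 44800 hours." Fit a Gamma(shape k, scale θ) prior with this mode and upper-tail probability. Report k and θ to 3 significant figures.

k ≈ 1.58, θ ≈ 13800

Gamma(k,θ) with k>1 has mode (k−1)θ, so θ = 7980/(k−1).
Need P(X < 44800) = 0.9 with θ tied to k this way. Start at k = 2, θ = 7980: P(X<44800) ≈ 0.976.
Too high — lower k to spread out. Iterating converges to k ≈ 1.58.
Then θ = 7980/(1.58−1) ≈ 13800.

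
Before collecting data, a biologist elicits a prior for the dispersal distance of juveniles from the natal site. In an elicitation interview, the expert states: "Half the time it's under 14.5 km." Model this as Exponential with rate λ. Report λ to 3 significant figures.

Exponential median = ln 2 / λ, so λ = ln 2 / 14.5 = 0.0478.

λ ≈ 0.0478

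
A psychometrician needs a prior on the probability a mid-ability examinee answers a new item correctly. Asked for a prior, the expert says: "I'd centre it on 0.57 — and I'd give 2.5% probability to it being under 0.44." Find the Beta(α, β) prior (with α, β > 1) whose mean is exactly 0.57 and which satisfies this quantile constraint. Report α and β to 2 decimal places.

With mean 0.57 fixed, write α = 0.57s, β = 0.43s where s = α+β.
Need P(θ < 0.44) = 0.025 under Beta(0.57s, 0.43s). Normal approximation: (q−m)/√(m(1−m)/s) ≈ z_{0.025} = -1.96, so s ≈ 0.57·0.43·(-1.96)²/(0.44−0.57)² = 55.7.
At s = 55.7: P(θ<0.44) ≈ 0.026. Adjusting to match 0.025 gives s ≈ 56.33.
So α = 0.57·56.33 ≈ 32.11, β = 0.43·56.33 ≈ 24.22.

α ≈ 32.11, β ≈ 24.22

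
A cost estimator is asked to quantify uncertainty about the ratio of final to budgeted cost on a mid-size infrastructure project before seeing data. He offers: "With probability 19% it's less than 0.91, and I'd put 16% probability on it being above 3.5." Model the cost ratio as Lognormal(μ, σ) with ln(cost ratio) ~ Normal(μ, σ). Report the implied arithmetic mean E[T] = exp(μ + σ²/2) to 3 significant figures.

If T ~ Lognormal(μ,σ) then ln T ~ Normal(μ,σ), so the p-quantile of ln T is μ + z_p·σ.
ln(0.91) = -0.09431 and ln(3.5) = 1.253; z_{0.19} = -0.8779, z_{0.84} = 0.9945.
σ = (1.253 − -0.09431)/(0.9945 − (-0.8779)) = 0.719.
μ = -0.09431 − (-0.8779)·0.719 = 0.537.
E[T] = exp(μ + σ²/2) = exp(0.537 + 0.2588) = 2.22.

E[T] ≈ 2.22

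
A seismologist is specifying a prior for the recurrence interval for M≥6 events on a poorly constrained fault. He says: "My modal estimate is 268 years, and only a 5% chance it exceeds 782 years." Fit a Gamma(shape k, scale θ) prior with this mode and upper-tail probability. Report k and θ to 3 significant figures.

Gamma(k,θ) with k>1 has mode (k−1)θ, so θ = 268/(k−1).
Need P(X < 782) = 0.95 with θ tied to k this way. Start at k = 2, θ = 268: P(X<782) ≈ 0.788.
Too low — raise k to concentrate. Iterating converges to k ≈ 3.32.
Then θ = 268/(3.32−1) ≈ 115.

k ≈ 3.32, θ ≈ 115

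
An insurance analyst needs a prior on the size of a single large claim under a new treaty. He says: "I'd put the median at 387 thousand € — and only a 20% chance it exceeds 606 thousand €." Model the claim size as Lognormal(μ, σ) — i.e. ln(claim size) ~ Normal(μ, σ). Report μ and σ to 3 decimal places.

μ ≈ 5.958, σ ≈ 0.533

If T ~ Lognormal(μ,σ) then ln T ~ Normal(μ,σ), so the p-quantile of ln T is μ + z_p·σ.
ln(387) = 5.958 and ln(606) = 6.407; z_{0.5} = 0, z_{0.8} = 0.8416.
σ = (6.407 − 5.958)/(0.8416 − (0)) = 0.533.
μ = 5.958 − (0)·0.533 = 5.958.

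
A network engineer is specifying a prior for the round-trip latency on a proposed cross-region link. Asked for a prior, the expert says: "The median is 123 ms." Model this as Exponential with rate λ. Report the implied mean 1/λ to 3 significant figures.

mean ≈ 177 ms

Exponential median = ln 2 / λ, so λ = ln 2 / 123.0 = 0.00564.
Mean = 1/λ = 177 ms.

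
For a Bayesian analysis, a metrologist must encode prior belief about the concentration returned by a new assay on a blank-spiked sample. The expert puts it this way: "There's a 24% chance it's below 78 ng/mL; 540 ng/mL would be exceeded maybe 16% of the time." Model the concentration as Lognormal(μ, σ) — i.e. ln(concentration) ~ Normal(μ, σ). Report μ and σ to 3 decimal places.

μ ≈ 5.160, σ ≈ 1.138

If T ~ Lognormal(μ,σ) then ln T ~ Normal(μ,σ), so the p-quantile of ln T is μ + z_p·σ.
ln(78) = 4.357 and ln(540) = 6.292; z_{0.24} = -0.7063, z_{0.84} = 0.9945.
σ = (6.292 − 4.357)/(0.9945 − (-0.7063)) = 1.138.
μ = 4.357 − (-0.7063)·1.138 = 5.160.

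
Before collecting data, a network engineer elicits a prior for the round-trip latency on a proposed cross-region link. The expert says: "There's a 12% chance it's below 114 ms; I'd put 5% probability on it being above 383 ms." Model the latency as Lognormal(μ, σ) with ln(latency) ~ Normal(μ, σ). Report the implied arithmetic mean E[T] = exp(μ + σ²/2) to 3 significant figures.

If T ~ Lognormal(μ,σ) then ln T ~ Normal(μ,σ), so the p-quantile of ln T is μ + z_p·σ.
ln(114) = 4.736 and ln(383) = 5.948; z_{0.12} = -1.175, z_{0.95} = 1.645.
σ = (5.948 − 4.736)/(1.645 − (-1.175)) = 0.430.
μ = 4.736 − (-1.175)·0.430 = 5.241.
E[T] = exp(μ + σ²/2) = exp(5.241 + 0.0923) = 207 ms.

E[T] ≈ 207 ms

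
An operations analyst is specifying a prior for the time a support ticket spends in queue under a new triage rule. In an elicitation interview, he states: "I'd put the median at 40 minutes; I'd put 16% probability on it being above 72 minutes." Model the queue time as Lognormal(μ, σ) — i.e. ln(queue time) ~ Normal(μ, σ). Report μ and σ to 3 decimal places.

If T ~ Lognormal(μ,σ) then ln T ~ Normal(μ,σ), so the p-quantile of ln T is μ + z_p·σ.
ln(40) = 3.689 and ln(72) = 4.277; z_{0.5} = 0, z_{0.84} = 0.9945.
σ = (4.277 − 3.689)/(0.9945 − (0)) = 0.591.
μ = 3.689 − (0)·0.591 = 3.689.

μ ≈ 3.689, σ ≈ 0.591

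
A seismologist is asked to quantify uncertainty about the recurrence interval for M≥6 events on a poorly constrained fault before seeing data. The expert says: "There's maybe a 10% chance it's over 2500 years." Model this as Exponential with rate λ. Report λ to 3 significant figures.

λ ≈ 0.000921

P(T > 2500.0) = e^(−λ·2500.0) = 0.1, so λ = −ln(0.1)/2500.0 = 0.000921.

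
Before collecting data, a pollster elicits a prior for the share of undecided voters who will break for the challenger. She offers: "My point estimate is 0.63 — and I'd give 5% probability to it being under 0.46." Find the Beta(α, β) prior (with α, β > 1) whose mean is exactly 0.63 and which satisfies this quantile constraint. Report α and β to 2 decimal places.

With mean 0.63 fixed, write α = 0.63s, β = 0.37s where s = α+β.
Need P(θ < 0.46) = 0.05 under Beta(0.63s, 0.37s). Normal approximation: (q−m)/√(m(1−m)/s) ≈ z_{0.05} = -1.64, so s ≈ 0.63·0.37·(-1.64)²/(0.46−0.63)² = 21.8.
At s = 21.8: P(θ<0.46) ≈ 0.053. Adjusting to match 0.05 gives s ≈ 22.68.
So α = 0.63·22.68 ≈ 14.29, β = 0.37·22.68 ≈ 8.39.

α ≈ 14.29, β ≈ 8.39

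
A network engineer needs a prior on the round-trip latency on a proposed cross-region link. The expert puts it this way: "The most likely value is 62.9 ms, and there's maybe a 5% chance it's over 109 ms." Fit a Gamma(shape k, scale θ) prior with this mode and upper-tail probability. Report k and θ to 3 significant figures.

k ≈ 10.2, θ ≈ 6.81

Gamma(k,θ) with k>1 has mode (k−1)θ, so θ = 62.9/(k−1).
Need P(X < 109) = 0.95 with θ tied to k this way. Start at k = 2, θ = 62.9: P(X<109) ≈ 0.517.
Too low — raise k to concentrate. Iterating converges to k ≈ 10.2.
Then θ = 62.9/(10.2−1) ≈ 6.81.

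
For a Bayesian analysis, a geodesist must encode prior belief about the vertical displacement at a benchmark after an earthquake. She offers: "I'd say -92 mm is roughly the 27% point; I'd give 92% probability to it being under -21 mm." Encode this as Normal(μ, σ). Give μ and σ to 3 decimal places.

μ = -70.438, σ = 35.185

For Normal(μ,σ), the p-quantile is μ + z_p·σ. Here z_{0.27} = -0.6128, z_{0.92} = 1.405.
So -92 = μ − 0.6128σ and -21 = μ + 1.405σ.
Subtracting: σ = (-21 − -92)/(1.405 − (-0.6128)) = 35.185.
Then μ = -92 − (-0.6128)·35.185 = -70.438.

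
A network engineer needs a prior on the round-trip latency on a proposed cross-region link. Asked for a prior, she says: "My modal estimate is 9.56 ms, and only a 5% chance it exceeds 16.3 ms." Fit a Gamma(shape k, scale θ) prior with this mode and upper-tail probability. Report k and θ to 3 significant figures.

Gamma(k,θ) with k>1 has mode (k−1)θ, so θ = 9.56/(k−1).
Need P(X < 16.3) = 0.95 with θ tied to k this way. Start at k = 2, θ = 9.56: P(X<16.3) ≈ 0.508.
Too low — raise k to concentrate. Iterating converges to k ≈ 10.8.
Then θ = 9.56/(10.8−1) ≈ 0.975.

k ≈ 10.8, θ ≈ 0.975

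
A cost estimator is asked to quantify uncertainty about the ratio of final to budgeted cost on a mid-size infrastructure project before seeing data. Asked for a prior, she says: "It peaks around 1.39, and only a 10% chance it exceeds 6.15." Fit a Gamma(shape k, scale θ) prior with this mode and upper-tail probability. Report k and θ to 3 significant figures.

Gamma(k,θ) with k>1 has mode (k−1)θ, so θ = 1.39/(k−1).
Need P(X < 6.15) = 0.9 with θ tied to k this way. Start at k = 2, θ = 1.39: P(X<6.15) ≈ 0.935.
Too high — lower k to spread out. Iterating converges to k ≈ 1.82.
Then θ = 1.39/(1.82−1) ≈ 1.7.

k ≈ 1.82, θ ≈ 1.7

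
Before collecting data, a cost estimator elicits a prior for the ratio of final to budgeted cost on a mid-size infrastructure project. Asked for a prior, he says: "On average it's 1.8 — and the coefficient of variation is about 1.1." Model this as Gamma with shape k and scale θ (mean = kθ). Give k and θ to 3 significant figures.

For Gamma(k, scale θ): mean = kθ, variance = kθ², so CV = 1/√k.
CV = 1.1, hence k = 1/CV² = 0.826.
Then θ = mean/k = 1.8/0.826 = 2.18.

k ≈ 0.826, θ ≈ 2.18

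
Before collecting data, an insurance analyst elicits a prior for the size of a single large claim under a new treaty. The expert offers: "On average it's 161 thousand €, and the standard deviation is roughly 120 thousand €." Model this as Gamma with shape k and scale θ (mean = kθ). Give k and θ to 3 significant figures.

k ≈ 1.8, θ ≈ 89.4

For Gamma(k, scale θ): mean = kθ, variance = kθ², so CV = 1/√k.
CV = SD/mean = 120/161 = 0.7453, hence k = 1/CV² = 1.8.
Then θ = mean/k = 161/1.8 = 89.4.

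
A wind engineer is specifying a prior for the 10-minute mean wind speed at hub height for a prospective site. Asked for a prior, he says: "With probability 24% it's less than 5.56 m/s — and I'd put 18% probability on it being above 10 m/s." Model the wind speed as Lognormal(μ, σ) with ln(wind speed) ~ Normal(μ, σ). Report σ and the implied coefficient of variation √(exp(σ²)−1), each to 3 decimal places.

If T ~ Lognormal(μ,σ) then ln T ~ Normal(μ,σ), so the p-quantile of ln T is μ + z_p·σ.
ln(5.56) = 1.716 and ln(10) = 2.303; z_{0.24} = -0.7063, z_{0.82} = 0.9154.
σ = (2.303 − 1.716)/(0.9154 − (-0.7063)) = 0.362.
μ = 1.716 − (-0.7063)·0.362 = 1.971.
CV = √(exp(σ²)−1) = √(exp(0.1310)−1) = 0.374.

σ ≈ 0.362, CV ≈ 0.374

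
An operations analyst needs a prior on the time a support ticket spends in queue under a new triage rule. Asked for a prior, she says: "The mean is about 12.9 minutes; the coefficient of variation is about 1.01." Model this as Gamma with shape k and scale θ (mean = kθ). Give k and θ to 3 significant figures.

For Gamma(k, scale θ): mean = kθ, variance = kθ², so CV = 1/√k.
CV = 1.01, hence k = 1/CV² = 0.98.
Then θ = mean/k = 12.9/0.98 = 13.2.

k ≈ 0.98, θ ≈ 13.2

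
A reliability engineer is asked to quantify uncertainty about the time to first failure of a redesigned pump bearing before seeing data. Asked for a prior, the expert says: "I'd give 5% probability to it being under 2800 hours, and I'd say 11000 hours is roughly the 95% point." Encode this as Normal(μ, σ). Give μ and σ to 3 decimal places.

μ = 6900.000, σ = 2492.623

For Normal(μ,σ), the p-quantile is μ + z_p·σ. Here z_{0.05} = -1.645, z_{0.95} = 1.645.
So 2800 = μ − 1.645σ and 11000 = μ + 1.645σ.
Subtracting: σ = (11000 − 2800)/(1.645 − (-1.645)) = 2492.623.
Then μ = 2800 − (-1.645)·2492.623 = 6900.000.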